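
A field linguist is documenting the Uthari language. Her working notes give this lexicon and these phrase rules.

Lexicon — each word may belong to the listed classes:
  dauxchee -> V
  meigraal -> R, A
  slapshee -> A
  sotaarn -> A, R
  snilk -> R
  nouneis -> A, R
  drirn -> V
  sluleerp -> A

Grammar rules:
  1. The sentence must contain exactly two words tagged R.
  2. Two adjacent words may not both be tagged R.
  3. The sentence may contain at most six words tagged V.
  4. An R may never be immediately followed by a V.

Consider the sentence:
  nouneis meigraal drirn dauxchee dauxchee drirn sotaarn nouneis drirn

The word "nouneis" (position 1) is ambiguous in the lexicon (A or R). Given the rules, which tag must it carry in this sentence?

Candidates per position — 1:nouneis {A,R}; 2:meigraal {R,A}; 3:drirn {V}; 4:dauxchee {V}; 5:dauxchee {V}; 6:drirn {V}; 7:sotaarn {A,R}; 8:nouneis {A,R}; 9:drirn {V}.
If word 2 were R, no tagging could satisfy rule 4; so word 2 is A.
If word 8 were R, no tagging could satisfy rule 4; so word 8 is A.
If word 1 were A, no tagging could satisfy rule 1; so word 1 is R.
If word 7 were A, no tagging could satisfy rule 1; so word 7 is R.
The unique satisfying tagging is: R A V V V V R A V.
Checking: rule 1 ok; rule 2 ok; rule 3 ok; rule 4 ok.

R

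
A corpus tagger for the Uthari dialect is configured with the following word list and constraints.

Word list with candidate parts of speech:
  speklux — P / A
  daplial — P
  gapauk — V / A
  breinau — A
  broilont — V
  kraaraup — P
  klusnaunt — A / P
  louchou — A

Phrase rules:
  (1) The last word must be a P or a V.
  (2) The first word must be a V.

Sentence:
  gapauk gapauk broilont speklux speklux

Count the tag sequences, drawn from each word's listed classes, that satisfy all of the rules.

Candidates per position — 1:gapauk {V,A}; 2:gapauk {V,A}; 3:broilont {V}; 4:speklux {P,A}; 5:speklux {P,A}.
There are 16 candidate sequences in total.
The sequences that satisfy every rule: V V V P P; V V V A P; V A V P P; V A V A P.
Count = 4.

4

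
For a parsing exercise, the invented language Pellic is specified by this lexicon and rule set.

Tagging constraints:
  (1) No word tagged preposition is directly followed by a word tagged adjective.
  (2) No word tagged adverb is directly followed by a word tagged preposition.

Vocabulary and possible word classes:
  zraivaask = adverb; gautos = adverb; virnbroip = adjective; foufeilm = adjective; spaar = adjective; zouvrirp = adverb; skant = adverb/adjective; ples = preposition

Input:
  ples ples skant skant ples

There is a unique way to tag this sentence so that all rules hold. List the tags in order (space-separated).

preposition preposition adverb adjective preposition

Candidates per position — 1:ples {preposition}; 2:ples {preposition}; 3:skant {adverb,adjective}; 4:skant {adverb,adjective}; 5:ples {preposition}.
If word 3 were adjective, no tagging could satisfy rule 1; so word 3 is adverb.
If word 4 were adverb, no tagging could satisfy rule 2; so word 4 is adjective.
So the tagging must be: preposition preposition adverb adjective preposition.
Check: rule 1 satisfied; rule 2 satisfied.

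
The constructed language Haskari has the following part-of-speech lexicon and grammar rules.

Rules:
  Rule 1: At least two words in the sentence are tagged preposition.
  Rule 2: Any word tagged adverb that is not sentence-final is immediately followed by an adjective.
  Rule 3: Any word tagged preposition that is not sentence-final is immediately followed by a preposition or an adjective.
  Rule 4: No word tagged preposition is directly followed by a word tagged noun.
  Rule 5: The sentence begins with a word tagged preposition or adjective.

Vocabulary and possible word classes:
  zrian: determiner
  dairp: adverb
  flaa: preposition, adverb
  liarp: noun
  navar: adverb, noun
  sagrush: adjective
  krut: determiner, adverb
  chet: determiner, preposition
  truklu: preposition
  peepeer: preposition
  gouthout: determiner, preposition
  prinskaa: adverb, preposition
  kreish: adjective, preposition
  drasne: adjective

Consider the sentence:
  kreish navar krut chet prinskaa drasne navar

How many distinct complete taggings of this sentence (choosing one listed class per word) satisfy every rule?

Candidates per position — 1:kreish {adjective,preposition}; 2:navar {adverb,noun}; 3:krut {determiner,adverb}; 4:chet {determiner,preposition}; 5:prinskaa {adverb,preposition}; 6:drasne {adjective}; 7:navar {adverb,noun}.
There are 64 candidate sequences in total.
The sequences that satisfy every rule: adjective noun determiner preposition preposition adjective adverb; adjective noun determiner preposition preposition adjective noun.
Count = 2.

2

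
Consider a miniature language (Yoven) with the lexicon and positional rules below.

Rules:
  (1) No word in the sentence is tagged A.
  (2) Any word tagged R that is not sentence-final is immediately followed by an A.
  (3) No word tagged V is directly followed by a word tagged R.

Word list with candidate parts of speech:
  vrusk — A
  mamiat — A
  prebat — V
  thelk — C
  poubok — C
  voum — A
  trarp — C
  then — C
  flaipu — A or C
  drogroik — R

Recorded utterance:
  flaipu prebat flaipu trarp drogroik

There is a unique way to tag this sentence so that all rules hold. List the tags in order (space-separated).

C V C C R

Candidates per position — 1:flaipu {A,C}; 2:prebat {V}; 3:flaipu {A,C}; 4:trarp {C}; 5:drogroik {R}.
Position 1: tagging it A would leave rule 1 unsatisfiable, so it must be C.
Position 3: tagging it A would leave rule 1 unsatisfiable, so it must be C.
So the tagging must be: C V C C R.
Verifying each rule — rule 1 ok; rule 2 ok; rule 3 ok.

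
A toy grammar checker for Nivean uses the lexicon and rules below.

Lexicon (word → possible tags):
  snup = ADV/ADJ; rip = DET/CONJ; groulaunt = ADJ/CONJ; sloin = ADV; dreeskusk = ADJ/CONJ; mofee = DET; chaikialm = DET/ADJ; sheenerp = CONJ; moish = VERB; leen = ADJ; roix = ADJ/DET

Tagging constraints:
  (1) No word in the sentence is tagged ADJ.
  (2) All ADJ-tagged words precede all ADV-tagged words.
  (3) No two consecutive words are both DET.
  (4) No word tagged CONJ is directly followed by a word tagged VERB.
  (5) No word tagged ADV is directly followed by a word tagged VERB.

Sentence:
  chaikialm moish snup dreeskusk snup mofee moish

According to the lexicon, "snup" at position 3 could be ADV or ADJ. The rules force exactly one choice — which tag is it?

ADV

Candidates per position — 1:chaikialm {DET,ADJ}; 2:moish {VERB}; 3:snup {ADV,ADJ}; 4:dreeskusk {ADJ,CONJ}; 5:snup {ADV,ADJ}; 6:mofee {DET}; 7:moish {VERB}.
Word 1 cannot be ADJ — rule 1 would then fail for every completion. It is DET.
Word 3 cannot be ADJ — rule 1 would then fail for every completion. It is ADV.
Word 4 cannot be ADJ — rule 1 would then fail for every completion. It is CONJ.
Word 5 cannot be ADJ — rule 1 would then fail for every completion. It is ADV.
The only consistent sequence is: DET VERB ADV CONJ ADV DET VERB.
Checking: rule 1 holds; rule 2 holds; rule 3 holds; rule 4 holds; rule 5 holds.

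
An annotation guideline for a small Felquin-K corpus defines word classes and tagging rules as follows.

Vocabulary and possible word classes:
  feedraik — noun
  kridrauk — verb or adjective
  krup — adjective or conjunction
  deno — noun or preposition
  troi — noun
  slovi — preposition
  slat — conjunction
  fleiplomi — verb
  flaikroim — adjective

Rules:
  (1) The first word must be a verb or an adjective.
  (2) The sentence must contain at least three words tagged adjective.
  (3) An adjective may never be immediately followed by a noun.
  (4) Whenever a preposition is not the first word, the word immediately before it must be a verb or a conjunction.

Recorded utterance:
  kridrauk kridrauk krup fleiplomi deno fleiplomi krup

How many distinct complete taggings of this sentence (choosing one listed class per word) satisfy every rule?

Candidates per position — 1:kridrauk {verb,adjective}; 2:kridrauk {verb,adjective}; 3:krup {adjective,conjunction}; 4:fleiplomi {verb}; 5:deno {noun,preposition}; 6:fleiplomi {verb}; 7:krup {adjective,conjunction}.
There are 32 candidate sequences in total.
Checking each against the rules leaves 10 sequences.
Count = 10.

10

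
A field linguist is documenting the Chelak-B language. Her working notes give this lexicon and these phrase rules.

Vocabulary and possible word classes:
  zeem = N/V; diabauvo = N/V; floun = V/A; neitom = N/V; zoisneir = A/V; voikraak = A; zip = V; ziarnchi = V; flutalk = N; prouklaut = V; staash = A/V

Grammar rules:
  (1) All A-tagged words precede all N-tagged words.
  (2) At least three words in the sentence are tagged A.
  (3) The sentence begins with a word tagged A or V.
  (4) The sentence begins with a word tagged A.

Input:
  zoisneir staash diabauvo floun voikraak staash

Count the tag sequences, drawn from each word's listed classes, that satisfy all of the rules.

7

Candidates per position — 1:zoisneir {A,V}; 2:staash {A,V}; 3:diabauvo {N,V}; 4:floun {V,A}; 5:voikraak {A}; 6:staash {A,V}.
There are 32 candidate sequences in total.
Checking each against the rules leaves 7 sequences.
Count = 7.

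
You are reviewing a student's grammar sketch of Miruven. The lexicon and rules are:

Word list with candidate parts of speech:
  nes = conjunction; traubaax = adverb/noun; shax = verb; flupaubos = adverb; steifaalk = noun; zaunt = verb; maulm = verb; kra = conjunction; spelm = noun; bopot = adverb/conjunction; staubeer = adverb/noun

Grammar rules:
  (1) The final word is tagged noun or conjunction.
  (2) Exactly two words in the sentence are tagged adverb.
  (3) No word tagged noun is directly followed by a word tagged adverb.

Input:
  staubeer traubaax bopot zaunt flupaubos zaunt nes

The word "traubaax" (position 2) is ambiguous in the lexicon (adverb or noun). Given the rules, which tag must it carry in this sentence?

noun

Candidates per position — 1:staubeer {adverb,noun}; 2:traubaax {adverb,noun}; 3:bopot {adverb,conjunction}; 4:zaunt {verb}; 5:flupaubos {adverb}; 6:zaunt {verb}; 7:nes {conjunction}.
Position 2: the remaining choice is settled jointly with positions 1, 3 — only noun at position 2 is part of a tagging that satisfies every rule.
So the tagging must be: adverb noun conjunction verb adverb verb conjunction.
Check: rule 1 holds; rule 2 holds; rule 3 holds.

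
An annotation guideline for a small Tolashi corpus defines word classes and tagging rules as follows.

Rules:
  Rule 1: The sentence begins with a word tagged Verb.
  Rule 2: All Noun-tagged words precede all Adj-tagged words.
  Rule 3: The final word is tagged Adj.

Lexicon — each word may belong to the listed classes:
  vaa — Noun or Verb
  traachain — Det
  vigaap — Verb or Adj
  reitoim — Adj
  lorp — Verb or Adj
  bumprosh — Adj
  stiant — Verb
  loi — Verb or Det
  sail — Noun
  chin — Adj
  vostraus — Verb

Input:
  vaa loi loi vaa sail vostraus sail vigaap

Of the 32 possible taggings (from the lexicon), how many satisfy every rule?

8

Candidates per position — 1:vaa {Noun,Verb}; 2:loi {Verb,Det}; 3:loi {Verb,Det}; 4:vaa {Noun,Verb}; 5:sail {Noun}; 6:vostraus {Verb}; 7:sail {Noun}; 8:vigaap {Verb,Adj}.
There are 32 candidate sequences in total.
Checking each against the rules leaves 8 sequences.
Count = 8.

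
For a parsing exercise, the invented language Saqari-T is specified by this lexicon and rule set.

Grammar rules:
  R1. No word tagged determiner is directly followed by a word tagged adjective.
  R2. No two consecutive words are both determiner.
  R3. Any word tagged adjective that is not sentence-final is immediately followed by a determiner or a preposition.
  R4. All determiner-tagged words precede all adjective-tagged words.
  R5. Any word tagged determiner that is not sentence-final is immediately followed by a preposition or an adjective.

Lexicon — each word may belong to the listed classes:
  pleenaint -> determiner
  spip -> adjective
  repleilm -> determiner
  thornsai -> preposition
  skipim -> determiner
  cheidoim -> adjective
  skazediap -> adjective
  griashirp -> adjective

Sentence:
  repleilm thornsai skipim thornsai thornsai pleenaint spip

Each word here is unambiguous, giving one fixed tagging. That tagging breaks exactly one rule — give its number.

Fixed tagging: determiner preposition determiner preposition preposition determiner adjective.
Rule check: R1 fail, R2 pass, R3 pass, R4 pass, R5 pass.
Only rule 1 fails.

1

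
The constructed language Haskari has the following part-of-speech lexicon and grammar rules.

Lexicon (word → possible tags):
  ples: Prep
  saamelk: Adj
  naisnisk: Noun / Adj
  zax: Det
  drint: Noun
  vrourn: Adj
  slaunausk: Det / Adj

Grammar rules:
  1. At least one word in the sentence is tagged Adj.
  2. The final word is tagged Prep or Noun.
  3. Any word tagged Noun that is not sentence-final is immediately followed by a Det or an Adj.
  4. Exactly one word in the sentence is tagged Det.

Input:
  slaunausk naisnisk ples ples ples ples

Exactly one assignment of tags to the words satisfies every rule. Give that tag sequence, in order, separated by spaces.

Det Adj Prep Prep Prep Prep

Candidates per position — 1:slaunausk {Det,Adj}; 2:naisnisk {Noun,Adj}; 3:ples {Prep}; 4:ples {Prep}; 5:ples {Prep}; 6:ples {Prep}.
If word 1 were Adj, no tagging could satisfy rule 4; so word 1 is Det.
If word 2 were Noun, no tagging could satisfy rule 1; so word 2 is Adj.
So the tagging must be: Det Adj Prep Prep Prep Prep.
Check: rule 1 satisfied; rule 2 satisfied; rule 3 satisfied; rule 4 satisfied.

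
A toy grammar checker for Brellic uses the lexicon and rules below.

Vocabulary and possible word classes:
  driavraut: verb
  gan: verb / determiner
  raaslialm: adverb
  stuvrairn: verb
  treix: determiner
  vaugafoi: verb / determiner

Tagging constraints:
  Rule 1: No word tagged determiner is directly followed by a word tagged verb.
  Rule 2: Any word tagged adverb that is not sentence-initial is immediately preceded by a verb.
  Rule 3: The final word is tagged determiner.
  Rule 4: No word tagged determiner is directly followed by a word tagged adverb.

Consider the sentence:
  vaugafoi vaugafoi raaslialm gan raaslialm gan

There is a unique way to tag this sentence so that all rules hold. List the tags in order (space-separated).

Candidates per position — 1:vaugafoi {verb,determiner}; 2:vaugafoi {verb,determiner}; 3:raaslialm {adverb}; 4:gan {verb,determiner}; 5:raaslialm {adverb}; 6:gan {verb,determiner}.
Position 2: tagging it determiner would leave rule 2 unsatisfiable, so it must be verb.
Position 4: tagging it determiner would leave rule 2 unsatisfiable, so it must be verb.
Position 6: tagging it verb would leave rule 3 unsatisfiable, so it must be determiner.
Position 1: tagging it determiner would leave rule 1 unsatisfiable, so it must be verb.
So the tagging must be: verb verb adverb verb adverb determiner.
Rule-by-rule: rule 1 ✓; rule 2 ✓; rule 3 ✓; rule 4 ✓.

verb verb adverb verb adverb determiner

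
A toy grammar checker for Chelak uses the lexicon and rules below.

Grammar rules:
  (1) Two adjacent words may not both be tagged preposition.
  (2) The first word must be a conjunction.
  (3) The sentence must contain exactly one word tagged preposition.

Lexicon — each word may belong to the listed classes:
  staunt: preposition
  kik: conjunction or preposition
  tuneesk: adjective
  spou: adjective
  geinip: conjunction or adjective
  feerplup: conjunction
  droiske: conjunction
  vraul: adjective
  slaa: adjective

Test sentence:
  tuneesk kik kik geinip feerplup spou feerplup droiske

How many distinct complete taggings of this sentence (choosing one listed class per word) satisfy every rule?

Candidates per position — 1:tuneesk {adjective}; 2:kik {conjunction,preposition}; 3:kik {conjunction,preposition}; 4:geinip {conjunction,adjective}; 5:feerplup {conjunction}; 6:spou {adjective}; 7:feerplup {conjunction}; 8:droiske {conjunction}.
There are 8 candidate sequences in total.
Rule 2 cannot be satisfied by any choice of tags from the lexicon.
So there is no consistent tagging.
Count = 0.

0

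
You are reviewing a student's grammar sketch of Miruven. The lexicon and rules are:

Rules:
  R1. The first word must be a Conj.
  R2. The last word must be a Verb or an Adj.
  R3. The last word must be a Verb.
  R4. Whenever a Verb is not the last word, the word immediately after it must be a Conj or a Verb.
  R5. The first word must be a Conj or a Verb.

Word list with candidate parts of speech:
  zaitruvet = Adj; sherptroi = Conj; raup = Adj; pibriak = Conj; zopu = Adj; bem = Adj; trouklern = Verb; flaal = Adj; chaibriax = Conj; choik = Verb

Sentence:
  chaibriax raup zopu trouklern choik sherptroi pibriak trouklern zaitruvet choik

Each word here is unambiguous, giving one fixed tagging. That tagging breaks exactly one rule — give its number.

Fixed tagging: Conj Adj Adj Verb Verb Conj Conj Verb Adj Verb.
Rule check: R1 ok, R2 ok, R3 ok, R4 fails, R5 ok.
Only rule 4 fails.

4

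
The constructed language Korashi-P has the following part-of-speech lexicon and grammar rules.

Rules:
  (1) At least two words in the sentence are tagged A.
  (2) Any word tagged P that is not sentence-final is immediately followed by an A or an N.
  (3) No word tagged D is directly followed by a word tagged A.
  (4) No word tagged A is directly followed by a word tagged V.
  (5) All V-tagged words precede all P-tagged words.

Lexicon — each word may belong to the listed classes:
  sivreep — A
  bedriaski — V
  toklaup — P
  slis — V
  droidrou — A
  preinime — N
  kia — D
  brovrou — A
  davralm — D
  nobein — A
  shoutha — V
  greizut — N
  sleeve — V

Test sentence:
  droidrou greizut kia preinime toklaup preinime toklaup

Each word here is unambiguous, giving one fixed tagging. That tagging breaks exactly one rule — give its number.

1

Fixed tagging: A N D N P N P.
Applying the rules: R1 fails, R2 ok, R3 ok, R4 ok, R5 ok.
Only rule 1 fails.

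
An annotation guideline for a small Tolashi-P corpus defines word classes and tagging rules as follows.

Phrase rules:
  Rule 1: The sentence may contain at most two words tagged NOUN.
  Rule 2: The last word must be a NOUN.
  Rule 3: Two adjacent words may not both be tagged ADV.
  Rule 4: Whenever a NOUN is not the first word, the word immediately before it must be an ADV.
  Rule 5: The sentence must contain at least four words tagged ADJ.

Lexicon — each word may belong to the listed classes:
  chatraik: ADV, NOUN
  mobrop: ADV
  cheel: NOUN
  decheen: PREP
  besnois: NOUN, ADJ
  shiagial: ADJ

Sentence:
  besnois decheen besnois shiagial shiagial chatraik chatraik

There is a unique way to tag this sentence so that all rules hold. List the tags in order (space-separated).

Candidates per position — 1:besnois {NOUN,ADJ}; 2:decheen {PREP}; 3:besnois {NOUN,ADJ}; 4:shiagial {ADJ}; 5:shiagial {ADJ}; 6:chatraik {ADV,NOUN}; 7:chatraik {ADV,NOUN}.
Position 1: tagging it NOUN would leave rule 5 unsatisfiable, so it must be ADJ.
Position 3: tagging it NOUN would leave rule 4 unsatisfiable, so it must be ADJ.
Position 6: tagging it NOUN would leave rule 4 unsatisfiable, so it must be ADV.
Position 7: tagging it ADV would leave rule 2 unsatisfiable, so it must be NOUN.
So the tagging must be: ADJ PREP ADJ ADJ ADJ ADV NOUN.
Rule-by-rule: rule 1 holds; rule 2 holds; rule 3 holds; rule 4 holds; rule 5 holds.

ADJ PREP ADJ ADJ ADJ ADV NOUN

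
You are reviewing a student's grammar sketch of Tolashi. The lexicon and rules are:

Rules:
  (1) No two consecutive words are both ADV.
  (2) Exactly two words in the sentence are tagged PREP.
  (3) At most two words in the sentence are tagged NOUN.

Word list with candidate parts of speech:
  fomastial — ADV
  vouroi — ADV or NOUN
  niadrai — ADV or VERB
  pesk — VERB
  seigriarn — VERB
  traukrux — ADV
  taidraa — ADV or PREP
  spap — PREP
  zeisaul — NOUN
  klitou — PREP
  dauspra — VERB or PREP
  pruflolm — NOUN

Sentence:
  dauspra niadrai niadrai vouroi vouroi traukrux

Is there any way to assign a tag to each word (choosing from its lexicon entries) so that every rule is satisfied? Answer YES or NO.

NO

Candidates per position — 1:dauspra {VERB,PREP}; 2:niadrai {ADV,VERB}; 3:niadrai {ADV,VERB}; 4:vouroi {ADV,NOUN}; 5:vouroi {ADV,NOUN}; 6:traukrux {ADV}.
Rule 2 cannot be satisfied by any choice of tags from the lexicon.
So there is no consistent tagging.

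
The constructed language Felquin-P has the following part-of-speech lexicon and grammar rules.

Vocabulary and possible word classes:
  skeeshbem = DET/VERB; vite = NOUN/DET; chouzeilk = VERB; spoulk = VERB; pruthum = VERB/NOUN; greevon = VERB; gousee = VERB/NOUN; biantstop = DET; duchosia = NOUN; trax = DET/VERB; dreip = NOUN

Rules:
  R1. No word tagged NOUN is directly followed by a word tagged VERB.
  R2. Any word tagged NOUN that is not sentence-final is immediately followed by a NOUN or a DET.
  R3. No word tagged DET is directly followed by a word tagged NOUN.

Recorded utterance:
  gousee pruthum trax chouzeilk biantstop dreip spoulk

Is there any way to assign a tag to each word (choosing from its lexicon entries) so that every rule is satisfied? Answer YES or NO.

NO

Candidates per position — 1:gousee {VERB,NOUN}; 2:pruthum {VERB,NOUN}; 3:trax {DET,VERB}; 4:chouzeilk {VERB}; 5:biantstop {DET}; 6:dreip {NOUN}; 7:spoulk {VERB}.
Rule 1 cannot be satisfied by any choice of tags from the lexicon.
So there is no consistent tagging.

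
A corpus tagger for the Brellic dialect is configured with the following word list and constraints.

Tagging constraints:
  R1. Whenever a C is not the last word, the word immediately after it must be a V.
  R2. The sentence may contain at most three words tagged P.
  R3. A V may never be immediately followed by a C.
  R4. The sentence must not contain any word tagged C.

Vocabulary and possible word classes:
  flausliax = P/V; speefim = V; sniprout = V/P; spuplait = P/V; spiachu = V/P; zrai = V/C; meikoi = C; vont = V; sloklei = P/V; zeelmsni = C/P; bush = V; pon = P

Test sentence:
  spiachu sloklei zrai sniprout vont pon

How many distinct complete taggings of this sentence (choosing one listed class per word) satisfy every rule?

Candidates per position — 1:spiachu {V,P}; 2:sloklei {P,V}; 3:zrai {V,C}; 4:sniprout {V,P}; 5:vont {V}; 6:pon {P}.
There are 16 candidate sequences in total.
Checking each against the rules leaves 7 sequences.
Count = 7.

7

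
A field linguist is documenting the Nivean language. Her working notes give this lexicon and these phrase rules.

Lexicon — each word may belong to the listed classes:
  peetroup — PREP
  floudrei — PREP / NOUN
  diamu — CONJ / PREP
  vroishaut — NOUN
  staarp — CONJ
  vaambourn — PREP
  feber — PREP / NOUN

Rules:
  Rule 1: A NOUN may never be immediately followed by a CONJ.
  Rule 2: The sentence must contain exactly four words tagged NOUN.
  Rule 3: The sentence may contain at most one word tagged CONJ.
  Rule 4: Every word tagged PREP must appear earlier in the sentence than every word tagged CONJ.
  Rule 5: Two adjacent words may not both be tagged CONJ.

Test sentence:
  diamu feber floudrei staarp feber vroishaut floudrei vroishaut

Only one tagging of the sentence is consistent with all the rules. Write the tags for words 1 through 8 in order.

Candidates per position — 1:diamu {CONJ,PREP}; 2:feber {PREP,NOUN}; 3:floudrei {PREP,NOUN}; 4:staarp {CONJ}; 5:feber {PREP,NOUN}; 6:vroishaut {NOUN}; 7:floudrei {PREP,NOUN}; 8:vroishaut {NOUN}.
Position 1: CONJ is ruled out by rule 3; that leaves PREP.
Position 3: NOUN is ruled out by rule 1; that leaves PREP.
Position 5: PREP is ruled out by rule 4; that leaves NOUN.
Position 7: PREP is ruled out by rule 4; that leaves NOUN.
Position 2: NOUN is ruled out by rule 2; that leaves PREP.
That leaves exactly one tagging: PREP PREP PREP CONJ NOUN NOUN NOUN NOUN.
Rule-by-rule: rule 1 ✓; rule 2 ✓; rule 3 ✓; rule 4 ✓; rule 5 ✓.

PREP PREP PREP CONJ NOUN NOUN NOUN NOUN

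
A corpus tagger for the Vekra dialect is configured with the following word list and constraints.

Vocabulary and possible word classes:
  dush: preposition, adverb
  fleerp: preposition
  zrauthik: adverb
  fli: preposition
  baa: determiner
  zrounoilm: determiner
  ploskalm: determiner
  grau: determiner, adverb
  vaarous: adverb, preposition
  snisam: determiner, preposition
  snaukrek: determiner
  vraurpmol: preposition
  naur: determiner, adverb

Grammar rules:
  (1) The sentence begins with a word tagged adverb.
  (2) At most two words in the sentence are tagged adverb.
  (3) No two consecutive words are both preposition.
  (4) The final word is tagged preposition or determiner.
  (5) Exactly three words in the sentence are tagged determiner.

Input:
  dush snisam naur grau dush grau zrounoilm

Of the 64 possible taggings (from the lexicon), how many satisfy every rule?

3

Candidates per position — 1:dush {preposition,adverb}; 2:snisam {determiner,preposition}; 3:naur {determiner,adverb}; 4:grau {determiner,adverb}; 5:dush {preposition,adverb}; 6:grau {determiner,adverb}; 7:zrounoilm {determiner}.
There are 64 candidate sequences in total.
The sequences that satisfy every rule: adverb preposition determiner determiner preposition adverb determiner; adverb preposition determiner adverb preposition determiner determiner; adverb preposition adverb determiner preposition determiner determiner.
Count = 3.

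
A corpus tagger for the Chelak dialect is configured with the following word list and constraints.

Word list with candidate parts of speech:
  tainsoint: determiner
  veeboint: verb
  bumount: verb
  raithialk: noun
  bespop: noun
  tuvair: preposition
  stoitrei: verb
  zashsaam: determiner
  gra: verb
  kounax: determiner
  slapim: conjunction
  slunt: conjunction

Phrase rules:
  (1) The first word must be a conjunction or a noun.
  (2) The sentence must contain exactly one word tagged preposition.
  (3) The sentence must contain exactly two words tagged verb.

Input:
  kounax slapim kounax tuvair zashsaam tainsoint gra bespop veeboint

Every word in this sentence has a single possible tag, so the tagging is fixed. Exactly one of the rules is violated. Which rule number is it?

Fixed tagging: determiner conjunction determiner preposition determiner determiner verb noun verb.
Rule check: R1 fail, R2 pass, R3 pass.
Only rule 1 fails.

1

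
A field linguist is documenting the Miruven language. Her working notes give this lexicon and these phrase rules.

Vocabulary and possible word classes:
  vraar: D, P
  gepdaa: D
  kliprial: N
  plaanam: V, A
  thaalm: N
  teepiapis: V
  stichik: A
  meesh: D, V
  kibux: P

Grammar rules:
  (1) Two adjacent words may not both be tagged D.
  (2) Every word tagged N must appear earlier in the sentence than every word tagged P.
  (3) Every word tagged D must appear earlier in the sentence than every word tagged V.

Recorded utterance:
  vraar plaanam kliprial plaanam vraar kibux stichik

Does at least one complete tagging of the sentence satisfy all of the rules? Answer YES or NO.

Candidates per position — 1:vraar {D,P}; 2:plaanam {V,A}; 3:kliprial {N}; 4:plaanam {V,A}; 5:vraar {D,P}; 6:kibux {P}; 7:stichik {A}.
One satisfying assignment: D V N A P P A.
Check: rule 1 holds; rule 2 holds; rule 3 holds.

YES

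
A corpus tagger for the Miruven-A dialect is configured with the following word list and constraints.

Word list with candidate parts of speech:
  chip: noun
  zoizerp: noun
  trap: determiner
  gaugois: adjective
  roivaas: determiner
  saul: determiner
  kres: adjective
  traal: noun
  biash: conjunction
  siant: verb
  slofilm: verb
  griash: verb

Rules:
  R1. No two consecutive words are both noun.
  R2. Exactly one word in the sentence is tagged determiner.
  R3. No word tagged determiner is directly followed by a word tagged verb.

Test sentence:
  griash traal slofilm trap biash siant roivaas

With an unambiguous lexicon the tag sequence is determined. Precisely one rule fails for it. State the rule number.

Fixed tagging: verb noun verb determiner conjunction verb determiner.
Applying the rules: R1 holds, R2 violated, R3 holds.
Only rule 2 fails.

2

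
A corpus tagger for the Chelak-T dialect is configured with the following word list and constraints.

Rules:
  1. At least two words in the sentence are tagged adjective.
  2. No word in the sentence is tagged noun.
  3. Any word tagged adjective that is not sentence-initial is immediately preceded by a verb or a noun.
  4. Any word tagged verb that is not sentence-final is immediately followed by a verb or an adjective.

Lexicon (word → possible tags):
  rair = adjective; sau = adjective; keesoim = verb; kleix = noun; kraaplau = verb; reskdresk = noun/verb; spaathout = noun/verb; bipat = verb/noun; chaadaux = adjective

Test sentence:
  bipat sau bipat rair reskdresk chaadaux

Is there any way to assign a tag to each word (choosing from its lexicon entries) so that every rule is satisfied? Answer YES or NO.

Candidates per position — 1:bipat {verb,noun}; 2:sau {adjective}; 3:bipat {verb,noun}; 4:rair {adjective}; 5:reskdresk {noun,verb}; 6:chaadaux {adjective}.
One satisfying assignment: verb adjective verb adjective verb adjective.
Verifying each rule — rule 1 satisfied; rule 2 satisfied; rule 3 satisfied; rule 4 satisfied.

YES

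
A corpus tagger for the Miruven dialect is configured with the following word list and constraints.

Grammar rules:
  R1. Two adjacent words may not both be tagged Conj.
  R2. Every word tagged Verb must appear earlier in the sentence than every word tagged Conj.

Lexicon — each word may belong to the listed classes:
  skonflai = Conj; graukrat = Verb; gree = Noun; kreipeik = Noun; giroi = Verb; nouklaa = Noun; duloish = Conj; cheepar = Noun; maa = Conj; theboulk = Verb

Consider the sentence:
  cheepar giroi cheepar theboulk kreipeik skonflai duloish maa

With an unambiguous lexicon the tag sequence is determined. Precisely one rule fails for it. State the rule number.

1

Fixed tagging: Noun Verb Noun Verb Noun Conj Conj Conj.
Checking each rule: R1 fails, R2 ok.
Only rule 1 fails.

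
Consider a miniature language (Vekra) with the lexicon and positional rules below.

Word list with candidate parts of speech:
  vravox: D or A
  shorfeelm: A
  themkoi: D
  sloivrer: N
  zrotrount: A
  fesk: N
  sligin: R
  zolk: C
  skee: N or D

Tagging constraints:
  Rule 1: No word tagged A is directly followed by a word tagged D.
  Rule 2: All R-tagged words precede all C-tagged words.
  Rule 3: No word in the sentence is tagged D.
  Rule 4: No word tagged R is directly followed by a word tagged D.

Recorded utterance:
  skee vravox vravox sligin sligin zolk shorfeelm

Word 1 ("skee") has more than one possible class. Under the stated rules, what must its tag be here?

Candidates per position — 1:skee {N,D}; 2:vravox {D,A}; 3:vravox {D,A}; 4:sligin {R}; 5:sligin {R}; 6:zolk {C}; 7:shorfeelm {A}.
Position 1: D is ruled out by rule 3; that leaves N.
Position 2: D is ruled out by rule 3; that leaves A.
Position 3: D is ruled out by rule 1; that leaves A.
The only consistent sequence is: N A A R R C A.
Rule-by-rule: rule 1 holds; rule 2 holds; rule 3 holds; rule 4 holds.

N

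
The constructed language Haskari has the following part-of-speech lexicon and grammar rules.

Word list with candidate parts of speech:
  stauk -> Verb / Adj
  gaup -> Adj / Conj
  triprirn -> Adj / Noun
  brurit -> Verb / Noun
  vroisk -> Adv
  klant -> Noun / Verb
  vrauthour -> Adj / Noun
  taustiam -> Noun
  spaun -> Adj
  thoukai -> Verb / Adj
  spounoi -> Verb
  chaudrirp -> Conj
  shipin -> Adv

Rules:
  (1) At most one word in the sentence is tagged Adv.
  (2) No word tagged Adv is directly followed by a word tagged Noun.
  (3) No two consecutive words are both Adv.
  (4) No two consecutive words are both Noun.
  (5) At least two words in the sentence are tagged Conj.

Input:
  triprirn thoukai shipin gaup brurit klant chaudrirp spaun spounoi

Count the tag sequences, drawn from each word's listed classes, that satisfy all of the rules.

12

Candidates per position — 1:triprirn {Adj,Noun}; 2:thoukai {Verb,Adj}; 3:shipin {Adv}; 4:gaup {Adj,Conj}; 5:brurit {Verb,Noun}; 6:klant {Noun,Verb}; 7:chaudrirp {Conj}; 8:spaun {Adj}; 9:spounoi {Verb}.
There are 32 candidate sequences in total.
Checking each against the rules leaves 12 sequences.
Count = 12.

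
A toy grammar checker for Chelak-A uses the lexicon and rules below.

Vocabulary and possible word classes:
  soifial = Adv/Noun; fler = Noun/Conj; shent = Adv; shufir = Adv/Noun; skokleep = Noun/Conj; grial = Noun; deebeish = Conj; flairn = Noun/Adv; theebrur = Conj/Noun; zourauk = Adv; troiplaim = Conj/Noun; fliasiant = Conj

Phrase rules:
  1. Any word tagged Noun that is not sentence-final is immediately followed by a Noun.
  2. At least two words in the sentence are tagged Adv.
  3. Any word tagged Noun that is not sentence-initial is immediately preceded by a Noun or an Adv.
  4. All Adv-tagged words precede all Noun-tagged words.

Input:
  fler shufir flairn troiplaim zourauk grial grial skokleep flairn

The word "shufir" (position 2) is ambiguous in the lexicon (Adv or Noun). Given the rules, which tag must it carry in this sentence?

Candidates per position — 1:fler {Noun,Conj}; 2:shufir {Adv,Noun}; 3:flairn {Noun,Adv}; 4:troiplaim {Conj,Noun}; 5:zourauk {Adv}; 6:grial {Noun}; 7:grial {Noun}; 8:skokleep {Noun,Conj}; 9:flairn {Noun,Adv}.
Position 1: Noun is ruled out by rule 1; that leaves Conj.
Position 2: Noun is ruled out by rule 1; that leaves Adv.
Position 3: Noun is ruled out by rule 1; that leaves Adv.
Position 4: Noun is ruled out by rule 1; that leaves Conj.
Position 8: Conj is ruled out by rule 1; that leaves Noun.
Position 9: Adv is ruled out by rule 1; that leaves Noun.
So the tagging must be: Conj Adv Adv Conj Adv Noun Noun Noun Noun.
Verifying each rule — rule 1 satisfied; rule 2 satisfied; rule 3 satisfied; rule 4 satisfied.

Adv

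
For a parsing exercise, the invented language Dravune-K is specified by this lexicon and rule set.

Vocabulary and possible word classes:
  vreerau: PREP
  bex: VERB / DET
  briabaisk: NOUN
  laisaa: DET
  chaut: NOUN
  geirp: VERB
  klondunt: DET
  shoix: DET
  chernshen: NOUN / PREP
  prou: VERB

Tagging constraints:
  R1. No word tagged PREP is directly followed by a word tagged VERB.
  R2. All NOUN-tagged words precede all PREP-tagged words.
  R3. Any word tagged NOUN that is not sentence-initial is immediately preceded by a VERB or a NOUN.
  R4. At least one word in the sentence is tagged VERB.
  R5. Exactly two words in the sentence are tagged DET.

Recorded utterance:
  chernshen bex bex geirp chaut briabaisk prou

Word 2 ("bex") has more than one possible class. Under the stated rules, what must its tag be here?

Candidates per position — 1:chernshen {NOUN,PREP}; 2:bex {VERB,DET}; 3:bex {VERB,DET}; 4:geirp {VERB}; 5:chaut {NOUN}; 6:briabaisk {NOUN}; 7:prou {VERB}.
If word 1 were PREP, no tagging could satisfy rule 2; so word 1 is NOUN.
If word 2 were VERB, no tagging could satisfy rule 5; so word 2 is DET.
If word 3 were VERB, no tagging could satisfy rule 5; so word 3 is DET.
That leaves exactly one tagging: NOUN DET DET VERB NOUN NOUN VERB.
Check: rule 1 satisfied; rule 2 satisfied; rule 3 satisfied; rule 4 satisfied; rule 5 satisfied.

DET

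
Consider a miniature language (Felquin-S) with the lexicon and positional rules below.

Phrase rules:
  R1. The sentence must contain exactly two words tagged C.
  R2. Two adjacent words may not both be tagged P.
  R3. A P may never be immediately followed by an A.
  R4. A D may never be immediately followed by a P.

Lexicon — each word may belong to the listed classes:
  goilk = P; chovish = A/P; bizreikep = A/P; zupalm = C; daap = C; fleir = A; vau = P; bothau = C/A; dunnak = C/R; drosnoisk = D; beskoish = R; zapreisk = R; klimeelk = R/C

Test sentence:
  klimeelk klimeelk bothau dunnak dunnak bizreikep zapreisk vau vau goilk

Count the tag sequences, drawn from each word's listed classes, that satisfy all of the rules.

0

Candidates per position — 1:klimeelk {R,C}; 2:klimeelk {R,C}; 3:bothau {C,A}; 4:dunnak {C,R}; 5:dunnak {C,R}; 6:bizreikep {A,P}; 7:zapreisk {R}; 8:vau {P}; 9:vau {P}; 10:goilk {P}.
There are 64 candidate sequences in total.
Rule 2 cannot be satisfied by any choice of tags from the lexicon.
So there is no consistent tagging.
Count = 0.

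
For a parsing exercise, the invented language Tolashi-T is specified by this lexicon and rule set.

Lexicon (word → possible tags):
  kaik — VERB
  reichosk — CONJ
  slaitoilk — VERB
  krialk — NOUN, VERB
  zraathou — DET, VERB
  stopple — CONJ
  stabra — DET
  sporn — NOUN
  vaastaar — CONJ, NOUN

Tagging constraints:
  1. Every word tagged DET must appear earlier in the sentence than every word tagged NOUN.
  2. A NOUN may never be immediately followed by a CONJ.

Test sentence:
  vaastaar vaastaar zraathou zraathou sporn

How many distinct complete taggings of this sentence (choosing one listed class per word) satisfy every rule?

6

Candidates per position — 1:vaastaar {CONJ,NOUN}; 2:vaastaar {CONJ,NOUN}; 3:zraathou {DET,VERB}; 4:zraathou {DET,VERB}; 5:sporn {NOUN}.
There are 16 candidate sequences in total.
Checking each against the rules leaves 6 sequences.
Count = 6.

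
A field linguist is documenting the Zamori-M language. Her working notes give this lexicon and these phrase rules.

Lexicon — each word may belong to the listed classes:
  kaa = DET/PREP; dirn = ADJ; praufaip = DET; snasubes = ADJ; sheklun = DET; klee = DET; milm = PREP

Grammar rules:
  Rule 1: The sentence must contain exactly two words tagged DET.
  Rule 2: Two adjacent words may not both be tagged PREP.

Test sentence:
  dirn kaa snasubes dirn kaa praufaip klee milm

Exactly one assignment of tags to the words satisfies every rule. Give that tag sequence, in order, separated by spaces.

Candidates per position — 1:dirn {ADJ}; 2:kaa {DET,PREP}; 3:snasubes {ADJ}; 4:dirn {ADJ}; 5:kaa {DET,PREP}; 6:praufaip {DET}; 7:klee {DET}; 8:milm {PREP}.
Position 2: DET is ruled out by rule 1; that leaves PREP.
Position 5: DET is ruled out by rule 1; that leaves PREP.
The unique satisfying tagging is: ADJ PREP ADJ ADJ PREP DET DET PREP.
Rule-by-rule: rule 1 holds; rule 2 holds.

ADJ PREP ADJ ADJ PREP DET DET PREP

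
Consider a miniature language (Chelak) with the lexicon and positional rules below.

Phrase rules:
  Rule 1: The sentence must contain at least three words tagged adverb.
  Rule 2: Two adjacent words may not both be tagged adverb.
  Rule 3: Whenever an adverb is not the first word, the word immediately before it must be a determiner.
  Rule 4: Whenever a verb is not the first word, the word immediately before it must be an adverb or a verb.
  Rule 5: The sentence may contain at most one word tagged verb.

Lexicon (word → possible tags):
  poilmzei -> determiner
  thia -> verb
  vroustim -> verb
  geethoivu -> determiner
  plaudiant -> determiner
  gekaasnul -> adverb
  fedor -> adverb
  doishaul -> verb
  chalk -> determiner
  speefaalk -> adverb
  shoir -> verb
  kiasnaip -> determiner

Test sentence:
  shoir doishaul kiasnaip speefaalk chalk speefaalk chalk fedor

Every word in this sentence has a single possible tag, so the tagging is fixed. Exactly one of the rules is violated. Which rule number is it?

Fixed tagging: verb verb determiner adverb determiner adverb determiner adverb.
Checking each rule: R1 holds, R2 holds, R3 holds, R4 holds, R5 violated.
Only rule 5 fails.

5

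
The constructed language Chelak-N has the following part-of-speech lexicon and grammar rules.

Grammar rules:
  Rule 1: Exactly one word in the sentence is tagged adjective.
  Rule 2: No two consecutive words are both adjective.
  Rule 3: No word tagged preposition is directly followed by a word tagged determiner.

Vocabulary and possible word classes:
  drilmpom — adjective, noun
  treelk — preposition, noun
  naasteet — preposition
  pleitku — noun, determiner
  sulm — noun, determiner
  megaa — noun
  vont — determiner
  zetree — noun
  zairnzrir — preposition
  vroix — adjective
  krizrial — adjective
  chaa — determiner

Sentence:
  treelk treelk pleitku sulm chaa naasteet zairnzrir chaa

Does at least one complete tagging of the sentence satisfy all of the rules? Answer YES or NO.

Candidates per position — 1:treelk {preposition,noun}; 2:treelk {preposition,noun}; 3:pleitku {noun,determiner}; 4:sulm {noun,determiner}; 5:chaa {determiner}; 6:naasteet {preposition}; 7:zairnzrir {preposition}; 8:chaa {determiner}.
Rule 1 cannot be satisfied by any choice of tags from the lexicon.
So there is no consistent tagging.

NO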